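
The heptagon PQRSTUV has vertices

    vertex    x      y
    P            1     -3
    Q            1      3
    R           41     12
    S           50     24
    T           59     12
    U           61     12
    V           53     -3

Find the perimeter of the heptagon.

|PQ| = √((0)² + (6)²) = √36 = 6
|QR| = √((40)² + (9)²) = √1681 = 41
|RS| = √((9)² + (12)²) = √225 = 15
|ST| = √((9)² + (-12)²) = √225 = 15
|TU| = √((2)² + (0)²) = √4 = 2
|UV| = √((-8)² + (-15)²) = √289 = 17
|VP| = √((-52)² + (0)²) = √2704 = 52
Perimeter = 6 + 41 + 15 + 15 + 2 + 17 + 52 = 148.

148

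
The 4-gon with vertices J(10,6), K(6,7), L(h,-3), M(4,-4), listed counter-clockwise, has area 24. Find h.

The doubled signed area Σ (x_i y_{i+1} − x_{i+1} y_i) is linear in h.
With h=0 it equals 92; the coefficient of h is -11 (from the two edges through L).
So -11·h + 92 = 2·24 = 48 ⇒ h = 4.

4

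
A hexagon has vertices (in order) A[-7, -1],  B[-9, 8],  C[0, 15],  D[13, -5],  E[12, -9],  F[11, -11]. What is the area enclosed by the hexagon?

286.5

Σ = (-65) + (-135) + (-195) + (-57) + (-33) + (-88) = -573
Area = |Σ|/2 = 286.5.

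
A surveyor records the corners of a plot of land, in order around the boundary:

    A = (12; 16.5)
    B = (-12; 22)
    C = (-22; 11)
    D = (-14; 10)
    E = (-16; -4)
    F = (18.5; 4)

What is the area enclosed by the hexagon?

Σ = (462) + (352) + (-66) + (216) + (10) + (257.25) = 1231.25
Area = |Σ|/2 = 615.625.

615.625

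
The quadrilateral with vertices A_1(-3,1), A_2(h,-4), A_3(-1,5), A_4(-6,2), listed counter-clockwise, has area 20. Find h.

1

The doubled signed area Σ (x_i y_{i+1} − x_{i+1} y_i) is linear in h.
With h=0 it equals 36; the coefficient of h is 4 (from the two edges through A_2).
So 4·h + 36 = 2·20 = 40 ⇒ h = 1.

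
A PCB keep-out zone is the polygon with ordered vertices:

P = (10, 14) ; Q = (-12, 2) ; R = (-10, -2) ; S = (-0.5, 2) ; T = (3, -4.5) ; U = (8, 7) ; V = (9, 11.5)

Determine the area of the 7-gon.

Apply the shoelace formula: 2A = Σ (x_i·y_{i+1} − x_{i+1}·y_i), indices taken mod 7.
P→Q: (10)(2) − (-12)(14) = 188
Q→R: (-12)(-2) − (-10)(2) = 44
R→S: (-10)(2) − (-0.5)(-2) = -21
S→T: (-0.5)(-4.5) − (3)(2) = -3.75
T→U: (3)(7) − (8)(-4.5) = 57
U→V: (8)(11.5) − (9)(7) = 29
V→P: (9)(14) − (10)(11.5) = 11
Σ = 304.25
Area = |Σ|/2 = 152.125.

152.125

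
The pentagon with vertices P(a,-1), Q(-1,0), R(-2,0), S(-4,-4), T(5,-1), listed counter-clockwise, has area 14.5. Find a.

3

The doubled signed area Σ (x_i y_{i+1} − x_{i+1} y_i) is linear in a.
With a=0 it equals 26; the coefficient of a is 1 (from the two edges through P).
So 1·a + 26 = 2·14.5 = 29 ⇒ a = 3.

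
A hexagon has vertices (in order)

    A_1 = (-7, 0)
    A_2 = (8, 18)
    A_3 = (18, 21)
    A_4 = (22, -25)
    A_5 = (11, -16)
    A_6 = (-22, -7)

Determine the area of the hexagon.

874.5

Apply Gauss's area formula: 2A = Σ (x_i·y_{i+1} − x_{i+1}·y_i), indices taken mod 6.
Cross-terms: -126, -156, -912, -77, -429, -49  ⇒  Σ = -1749
Area = |Σ|/2 = 874.5.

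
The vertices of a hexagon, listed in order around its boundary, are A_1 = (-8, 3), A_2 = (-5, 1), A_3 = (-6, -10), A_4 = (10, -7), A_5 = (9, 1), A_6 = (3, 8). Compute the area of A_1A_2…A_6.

210

Apply Gauss's area formula: 2A = Σ (x_i·y_{i+1} − x_{i+1}·y_i), indices taken mod 6.
Cross-terms: 7, 56, 142, 73, 69, 73  ⇒  Σ = 420
Area = |Σ|/2 = 210.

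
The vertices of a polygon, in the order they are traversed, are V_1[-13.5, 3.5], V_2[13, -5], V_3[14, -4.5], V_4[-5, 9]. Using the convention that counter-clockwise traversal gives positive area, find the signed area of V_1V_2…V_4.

120.5

Apply Gauss's area formula: 2A = Σ (x_i·y_{i+1} − x_{i+1}·y_i), indices taken mod 4.
Σ = (22) + (11.5) + (103.5) + (104) = 241
Signed area = Σ/2 = 120.5 (positive ⇒ counter-clockwise traversal).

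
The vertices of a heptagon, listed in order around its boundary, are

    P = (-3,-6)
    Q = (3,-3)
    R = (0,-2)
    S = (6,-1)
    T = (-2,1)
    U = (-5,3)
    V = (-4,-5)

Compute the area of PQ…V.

41

Apply the shoelace (surveyor's) formula: 2A = Σ (x_i·y_{i+1} − x_{i+1}·y_i), indices taken mod 7.
Σ = (27) + (-6) + (12) + (4) + (-1) + (37) + (9) = 82
Area = |Σ|/2 = 41.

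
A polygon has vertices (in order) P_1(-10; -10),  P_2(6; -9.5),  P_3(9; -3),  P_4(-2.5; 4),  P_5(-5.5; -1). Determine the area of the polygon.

Σ = (155) + (67.5) + (28.5) + (24.5) + (45) = 320.5
Area = |Σ|/2 = 160.25.

160.25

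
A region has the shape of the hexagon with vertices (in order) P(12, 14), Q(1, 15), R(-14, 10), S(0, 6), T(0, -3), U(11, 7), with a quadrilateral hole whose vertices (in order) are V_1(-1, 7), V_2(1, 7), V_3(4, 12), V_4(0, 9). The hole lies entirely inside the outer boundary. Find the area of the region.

195

Outer boundary:
Apply the shoelace formula: 2A = Σ (x_i·y_{i+1} − x_{i+1}·y_i), indices taken mod 6.
P→Q: (12)(15) − (1)(14) = 166
Q→R: (1)(10) − (-14)(15) = 220
R→S: (-14)(6) − (0)(10) = -84
S→T: (0)(-3) − (0)(6) = 0
T→U: (0)(7) − (11)(-3) = 33
U→P: (11)(14) − (12)(7) = 70
Σ = 405
Area = |Σ|/2 = 202.5.
Hole:
Cross-terms: -14, -16, 36, 9  ⇒  Σ = 15
Area = |Σ|/2 = 7.5.
Net area = 202.5 − 7.5 = 195.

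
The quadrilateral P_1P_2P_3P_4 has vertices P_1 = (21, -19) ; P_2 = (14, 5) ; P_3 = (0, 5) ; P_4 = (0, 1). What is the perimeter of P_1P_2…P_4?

72

|P_1P_2| = √((-7)² + (24)²) = √625 = 25
|P_2P_3| = √((-14)² + (0)²) = √196 = 14
|P_3P_4| = √((0)² + (-4)²) = √16 = 4
|P_4P_1| = √((21)² + (-20)²) = √841 = 29
Perimeter = 25 + 14 + 4 + 29 = 72.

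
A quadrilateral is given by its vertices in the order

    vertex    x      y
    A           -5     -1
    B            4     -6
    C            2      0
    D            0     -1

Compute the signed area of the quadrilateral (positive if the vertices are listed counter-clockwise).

19.5

Apply Gauss's area formula: 2A = Σ (x_i·y_{i+1} − x_{i+1}·y_i), indices taken mod 4.
Σ = (34) + (12) + (-2) + (-5) = 39
Signed area = Σ/2 = 19.5 (positive ⇒ counter-clockwise traversal).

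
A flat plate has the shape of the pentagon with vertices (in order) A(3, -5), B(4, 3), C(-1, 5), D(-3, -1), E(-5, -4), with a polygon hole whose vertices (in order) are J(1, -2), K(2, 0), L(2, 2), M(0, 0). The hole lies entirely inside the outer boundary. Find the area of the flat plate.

52

Outer boundary:
Σ = (29) + (23) + (16) + (7) + (37) = 112
Area = |Σ|/2 = 56.
Hole:
Apply Gauss's area formula: 2A = Σ (x_i·y_{i+1} − x_{i+1}·y_i), indices taken mod 4.
Σ = (4) + (4) + (0) + (0) = 8
Area = |Σ|/2 = 4.
Net area = 56 − 4 = 52.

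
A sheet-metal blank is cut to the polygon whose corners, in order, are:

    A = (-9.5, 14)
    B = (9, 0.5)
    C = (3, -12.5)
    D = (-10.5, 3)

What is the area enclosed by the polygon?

242.75

Apply the surveyor's formula: 2A = Σ (x_i·y_{i+1} − x_{i+1}·y_i), indices taken mod 4.
Σ = (-130.75) + (-114) + (-122.25) + (-118.5) = -485.5
Area = |Σ|/2 = 242.75.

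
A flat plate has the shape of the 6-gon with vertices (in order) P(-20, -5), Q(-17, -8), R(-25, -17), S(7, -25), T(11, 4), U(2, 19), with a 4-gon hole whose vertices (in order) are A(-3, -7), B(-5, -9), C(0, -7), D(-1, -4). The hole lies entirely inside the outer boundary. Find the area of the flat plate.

883.5

Outer boundary:
Cross-terms: 75, 89, 744, 303, 201, 370  ⇒  Σ = 1782
Area = |Σ|/2 = 891.
Hole:
Apply Gauss's area formula: 2A = Σ (x_i·y_{i+1} − x_{i+1}·y_i), indices taken mod 4.
Cross-terms: -8, 35, -7, -5  ⇒  Σ = 15
Area = |Σ|/2 = 7.5.
Net area = 891 − 7.5 = 883.5.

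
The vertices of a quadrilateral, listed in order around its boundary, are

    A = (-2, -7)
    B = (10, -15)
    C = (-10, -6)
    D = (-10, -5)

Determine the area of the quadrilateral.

30

Apply the shoelace formula: 2A = Σ (x_i·y_{i+1} − x_{i+1}·y_i), indices taken mod 4.
Σ = (100) + (-210) + (-10) + (60) = -60
Area = |Σ|/2 = 30.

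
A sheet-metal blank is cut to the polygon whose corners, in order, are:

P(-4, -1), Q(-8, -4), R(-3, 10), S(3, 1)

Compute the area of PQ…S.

58

Σ = (8) + (-92) + (-33) + (1) = -116
Area = |Σ|/2 = 58.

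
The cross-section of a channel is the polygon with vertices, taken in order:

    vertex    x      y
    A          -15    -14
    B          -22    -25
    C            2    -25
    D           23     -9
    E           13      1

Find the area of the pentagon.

Apply the shoelace formula: 2A = Σ (x_i·y_{i+1} − x_{i+1}·y_i), indices taken mod 5.
Σ = (67) + (600) + (557) + (140) + (-167) = 1197
Area = |Σ|/2 = 598.5.

598.5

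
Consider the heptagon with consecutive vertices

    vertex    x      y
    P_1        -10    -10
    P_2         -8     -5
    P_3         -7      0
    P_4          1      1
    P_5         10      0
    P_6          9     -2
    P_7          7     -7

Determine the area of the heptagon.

P_1→P_2: (-10)(-5) − (-8)(-10) = -30
P_2→P_3: (-8)(0) − (-7)(-5) = -35
P_3→P_4: (-7)(1) − (1)(0) = -7
P_4→P_5: (1)(0) − (10)(1) = -10
P_5→P_6: (10)(-2) − (9)(0) = -20
P_6→P_7: (9)(-7) − (7)(-2) = -49
P_7→P_1: (7)(-10) − (-10)(-7) = -140
Σ = -291
Area = |Σ|/2 = 145.5.

145.5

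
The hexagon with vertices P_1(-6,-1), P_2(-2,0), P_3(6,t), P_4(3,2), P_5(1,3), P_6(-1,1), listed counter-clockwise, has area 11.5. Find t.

Write out the shoelace sum; only the two edges meeting at P_3 involve t:
2·Area = [((-2)·t − 6·0) + (6·2 − 3·t)] + 16
       = -5·t + 28 = 23
⇒ t = 1.

1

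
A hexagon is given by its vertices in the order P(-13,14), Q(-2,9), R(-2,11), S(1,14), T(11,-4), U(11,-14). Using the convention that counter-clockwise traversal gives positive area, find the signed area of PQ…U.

Σ = (-89) + (-4) + (-39) + (-158) + (-110) + (-28) = -428
Signed area = Σ/2 = -214 (negative ⇒ clockwise traversal).

-214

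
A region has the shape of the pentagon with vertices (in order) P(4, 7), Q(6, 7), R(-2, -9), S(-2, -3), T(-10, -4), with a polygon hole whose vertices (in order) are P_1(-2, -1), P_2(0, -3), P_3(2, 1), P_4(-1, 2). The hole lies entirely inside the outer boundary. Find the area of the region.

60

Outer boundary:
Σ = (-14) + (-40) + (-12) + (-22) + (-54) = -142
Area = |Σ|/2 = 71.
Hole:
Apply the shoelace formula: 2A = Σ (x_i·y_{i+1} − x_{i+1}·y_i), indices taken mod 4.
Σ = (6) + (6) + (5) + (5) = 22
Area = |Σ|/2 = 11.
Net area = 71 − 11 = 60.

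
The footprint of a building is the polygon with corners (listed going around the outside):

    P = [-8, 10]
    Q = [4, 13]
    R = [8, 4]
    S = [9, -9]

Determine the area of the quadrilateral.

161

Apply the shoelace formula: 2A = Σ (x_i·y_{i+1} − x_{i+1}·y_i), indices taken mod 4.
P→Q: (-8)(13) − (4)(10) = -144
Q→R: (4)(4) − (8)(13) = -88
R→S: (8)(-9) − (9)(4) = -108
S→P: (9)(10) − (-8)(-9) = 18
Σ = -322
Area = |Σ|/2 = 161.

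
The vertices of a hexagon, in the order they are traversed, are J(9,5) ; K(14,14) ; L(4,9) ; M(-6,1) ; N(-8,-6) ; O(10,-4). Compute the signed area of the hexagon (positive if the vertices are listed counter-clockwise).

Apply the shoelace (surveyor's) formula: 2A = Σ (x_i·y_{i+1} − x_{i+1}·y_i), indices taken mod 6.
Cross-terms: 56, 70, 58, 44, 92, 86  ⇒  Σ = 406
Signed area = Σ/2 = 203 (positive ⇒ counter-clockwise traversal).

203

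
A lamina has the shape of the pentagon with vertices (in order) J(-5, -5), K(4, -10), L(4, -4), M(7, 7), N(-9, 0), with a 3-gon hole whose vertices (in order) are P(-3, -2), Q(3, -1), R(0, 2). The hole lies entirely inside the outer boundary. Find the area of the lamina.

118.5

Outer boundary:
Apply the surveyor's formula: 2A = Σ (x_i·y_{i+1} − x_{i+1}·y_i), indices taken mod 5.
Σ = (70) + (24) + (56) + (63) + (45) = 258
Area = |Σ|/2 = 129.
Hole:
Apply Gauss's area formula: 2A = Σ (x_i·y_{i+1} − x_{i+1}·y_i), indices taken mod 3.
Cross-terms: 9, 6, 6  ⇒  Σ = 21
Area = |Σ|/2 = 10.5.
Net area = 129 − 10.5 = 118.5.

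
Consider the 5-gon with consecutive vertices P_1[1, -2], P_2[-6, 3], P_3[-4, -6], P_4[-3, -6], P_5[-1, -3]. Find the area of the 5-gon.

26.5

Σ = (-9) + (48) + (6) + (3) + (5) = 53
Area = |Σ|/2 = 26.5.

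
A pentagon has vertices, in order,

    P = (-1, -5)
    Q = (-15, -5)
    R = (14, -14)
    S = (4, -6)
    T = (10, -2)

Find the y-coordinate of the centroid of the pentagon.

-2056/273

Apply the shoelace formula. First the cross-terms c_i = x_i·y_{i+1} − x_{i+1}·y_i:
  -70, 280, -28, 52, -52  ⇒  2A = 182, A = 91.
Then Σ (y_i + y_{i+1})·c_i = -4112, so ȳ = -4112 / (6·91) = -2056/273.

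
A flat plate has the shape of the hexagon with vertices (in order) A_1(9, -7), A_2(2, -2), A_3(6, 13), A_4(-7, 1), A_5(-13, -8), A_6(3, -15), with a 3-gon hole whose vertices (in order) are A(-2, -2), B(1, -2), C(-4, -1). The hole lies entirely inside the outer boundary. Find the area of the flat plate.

Outer boundary:
Apply the shoelace (surveyor's) formula: 2A = Σ (x_i·y_{i+1} − x_{i+1}·y_i), indices taken mod 6.
Cross-terms: -4, 38, 97, 69, 219, 114  ⇒  Σ = 533
Area = |Σ|/2 = 266.5.
Hole:
Σ = (6) + (-9) + (6) = 3
Area = |Σ|/2 = 1.5.
Net area = 266.5 − 1.5 = 265.

265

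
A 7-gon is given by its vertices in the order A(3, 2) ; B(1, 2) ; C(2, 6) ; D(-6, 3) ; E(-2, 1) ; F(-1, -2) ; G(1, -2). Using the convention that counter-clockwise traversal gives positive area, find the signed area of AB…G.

32.5

Cross-terms: 4, 2, 42, 0, 5, 4, 8  ⇒  Σ = 65
Signed area = Σ/2 = 32.5 (positive ⇒ counter-clockwise traversal).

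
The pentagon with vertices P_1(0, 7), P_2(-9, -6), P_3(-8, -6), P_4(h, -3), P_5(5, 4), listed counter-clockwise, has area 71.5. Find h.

0

The doubled signed area Σ (x_i y_{i+1} − x_{i+1} y_i) is linear in h.
With h=0 it equals 143; the coefficient of h is 10 (from the two edges through P_4).
So 10·h + 143 = 2·71.5 = 143 ⇒ h = 0.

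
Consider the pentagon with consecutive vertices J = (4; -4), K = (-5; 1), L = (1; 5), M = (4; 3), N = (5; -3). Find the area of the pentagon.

47

Apply Gauss's area formula: 2A = Σ (x_i·y_{i+1} − x_{i+1}·y_i), indices taken mod 5.
J→K: (4)(1) − (-5)(-4) = -16
K→L: (-5)(5) − (1)(1) = -26
L→M: (1)(3) − (4)(5) = -17
M→N: (4)(-3) − (5)(3) = -27
N→J: (5)(-4) − (4)(-3) = -8
Σ = -94
Area = |Σ|/2 = 47.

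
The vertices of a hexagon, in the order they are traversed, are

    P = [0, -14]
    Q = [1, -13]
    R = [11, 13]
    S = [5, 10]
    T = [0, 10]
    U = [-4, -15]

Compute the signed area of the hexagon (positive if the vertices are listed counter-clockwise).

P→Q: (0)(-13) − (1)(-14) = 14
Q→R: (1)(13) − (11)(-13) = 156
R→S: (11)(10) − (5)(13) = 45
S→T: (5)(10) − (0)(10) = 50
T→U: (0)(-15) − (-4)(10) = 40
U→P: (-4)(-14) − (0)(-15) = 56
Σ = 361
Signed area = Σ/2 = 180.5 (positive ⇒ counter-clockwise traversal).

180.5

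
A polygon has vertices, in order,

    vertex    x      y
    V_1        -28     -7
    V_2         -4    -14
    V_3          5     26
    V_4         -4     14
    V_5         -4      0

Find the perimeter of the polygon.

120

|V_1V_2| = √((24)² + (-7)²) = √625 = 25
|V_2V_3| = √((9)² + (40)²) = √1681 = 41
|V_3V_4| = √((-9)² + (-12)²) = √225 = 15
|V_4V_5| = √((0)² + (-14)²) = √196 = 14
|V_5V_1| = √((-24)² + (-7)²) = √625 = 25
Perimeter = 25 + 41 + 15 + 14 + 25 = 120.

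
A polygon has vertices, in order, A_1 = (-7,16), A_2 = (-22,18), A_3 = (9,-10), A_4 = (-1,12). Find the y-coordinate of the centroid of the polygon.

1708/225

Apply the shoelace formula. First the cross-terms c_i = x_i·y_{i+1} − x_{i+1}·y_i:
  226, 58, 98, 68  ⇒  2A = 450, A = 225.
Then Σ (y_i + y_{i+1})·c_i = 10248, so ȳ = 10248 / (6·225) = 1708/225.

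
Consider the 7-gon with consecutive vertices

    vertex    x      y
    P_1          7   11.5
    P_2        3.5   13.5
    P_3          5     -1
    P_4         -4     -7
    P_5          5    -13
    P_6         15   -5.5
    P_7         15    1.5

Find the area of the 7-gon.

Σ = (54.25) + (-71) + (-39) + (87) + (167.5) + (105) + (162) = 465.75
Area = |Σ|/2 = 232.875.

232.875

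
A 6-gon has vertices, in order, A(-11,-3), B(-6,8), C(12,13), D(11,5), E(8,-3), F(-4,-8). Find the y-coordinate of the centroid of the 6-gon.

Apply Gauss's area formula. First the cross-terms c_i = x_i·y_{i+1} − x_{i+1}·y_i:
  -106, -174, -83, -73, -76, -76  ⇒  2A = -588, A = -294.
Then Σ (y_i + y_{i+1})·c_i = -4152, so ȳ = -4152 / (6·(-294)) = 346/147.

346/147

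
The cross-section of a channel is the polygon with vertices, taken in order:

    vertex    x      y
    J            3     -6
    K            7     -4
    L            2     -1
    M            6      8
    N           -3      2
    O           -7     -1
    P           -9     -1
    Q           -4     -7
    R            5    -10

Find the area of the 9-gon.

Apply the shoelace (surveyor's) formula: 2A = Σ (x_i·y_{i+1} − x_{i+1}·y_i), indices taken mod 9.
Σ = (30) + (1) + (22) + (36) + (17) + (-2) + (59) + (75) + (0) = 238
Area = |Σ|/2 = 119.

119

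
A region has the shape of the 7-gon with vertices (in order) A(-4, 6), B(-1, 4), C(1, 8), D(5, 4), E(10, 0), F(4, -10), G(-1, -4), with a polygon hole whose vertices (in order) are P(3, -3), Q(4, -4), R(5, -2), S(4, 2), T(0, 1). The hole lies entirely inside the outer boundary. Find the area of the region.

Outer boundary:
Apply the shoelace (surveyor's) formula: 2A = Σ (x_i·y_{i+1} − x_{i+1}·y_i), indices taken mod 7.
Σ = (-10) + (-12) + (-36) + (-40) + (-100) + (-26) + (-22) = -246
Area = |Σ|/2 = 123.
Hole:
Apply the shoelace (surveyor's) formula: 2A = Σ (x_i·y_{i+1} − x_{i+1}·y_i), indices taken mod 5.
Cross-terms: 0, 12, 18, 4, -3  ⇒  Σ = 31
Area = |Σ|/2 = 15.5.
Net area = 123 − 15.5 = 107.5.

107.5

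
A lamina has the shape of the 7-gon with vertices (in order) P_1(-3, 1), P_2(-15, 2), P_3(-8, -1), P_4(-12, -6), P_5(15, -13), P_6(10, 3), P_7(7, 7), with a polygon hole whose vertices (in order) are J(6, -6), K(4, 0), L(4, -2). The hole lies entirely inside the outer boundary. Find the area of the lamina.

Outer boundary:
Σ = (9) + (31) + (36) + (246) + (175) + (49) + (28) = 574
Area = |Σ|/2 = 287.
Hole:
Apply Gauss's area formula: 2A = Σ (x_i·y_{i+1} − x_{i+1}·y_i), indices taken mod 3.
Σ = (24) + (-8) + (-12) = 4
Area = |Σ|/2 = 2.
Net area = 287 − 2 = 285.

285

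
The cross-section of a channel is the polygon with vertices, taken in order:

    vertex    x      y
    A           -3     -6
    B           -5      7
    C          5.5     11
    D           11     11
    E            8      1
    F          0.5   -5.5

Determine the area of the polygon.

173

Σ = (-51) + (-93.5) + (-60.5) + (-77) + (-44.5) + (-19.5) = -346
Area = |Σ|/2 = 173.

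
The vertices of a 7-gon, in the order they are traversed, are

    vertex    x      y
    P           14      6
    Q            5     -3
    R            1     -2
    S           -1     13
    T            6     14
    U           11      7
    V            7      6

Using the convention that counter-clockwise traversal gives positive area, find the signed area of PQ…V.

-148.5

P→Q: (14)(-3) − (5)(6) = -72
Q→R: (5)(-2) − (1)(-3) = -7
R→S: (1)(13) − (-1)(-2) = 11
S→T: (-1)(14) − (6)(13) = -92
T→U: (6)(7) − (11)(14) = -112
U→V: (11)(6) − (7)(7) = 17
V→P: (7)(6) − (14)(6) = -42
Σ = -297
Signed area = Σ/2 = -148.5 (negative ⇒ clockwise traversal).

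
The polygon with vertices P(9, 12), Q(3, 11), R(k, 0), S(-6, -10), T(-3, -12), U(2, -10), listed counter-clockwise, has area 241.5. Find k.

Write out the shoelace sum; only the two edges meeting at R involve k:
2·Area = [(3·0 − k·11) + (k·(-10) − (-6)·0)] + 273
       = -21·k + 273 = 483
⇒ k = -10.

-10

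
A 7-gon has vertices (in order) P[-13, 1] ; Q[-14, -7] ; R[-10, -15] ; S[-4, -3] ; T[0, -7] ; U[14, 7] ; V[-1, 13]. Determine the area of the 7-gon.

Σ = (105) + (140) + (-30) + (28) + (98) + (189) + (168) = 698
Area = |Σ|/2 = 349.

349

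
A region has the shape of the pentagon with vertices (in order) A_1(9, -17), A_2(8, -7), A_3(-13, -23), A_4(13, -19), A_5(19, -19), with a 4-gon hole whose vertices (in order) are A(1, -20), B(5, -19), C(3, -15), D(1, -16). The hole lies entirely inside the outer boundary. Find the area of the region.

140

Outer boundary:
Apply the shoelace (surveyor's) formula: 2A = Σ (x_i·y_{i+1} − x_{i+1}·y_i), indices taken mod 5.
Σ = (73) + (-275) + (546) + (114) + (-152) = 306
Area = |Σ|/2 = 153.
Hole:
Σ = (81) + (-18) + (-33) + (-4) = 26
Area = |Σ|/2 = 13.
Net area = 153 − 13 = 140.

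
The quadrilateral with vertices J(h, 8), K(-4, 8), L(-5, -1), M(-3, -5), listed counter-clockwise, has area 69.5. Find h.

5

The doubled signed area Σ (x_i y_{i+1} − x_{i+1} y_i) is linear in h.
With h=0 it equals 74; the coefficient of h is 13 (from the two edges through J).
So 13·h + 74 = 2·69.5 = 139 ⇒ h = 5.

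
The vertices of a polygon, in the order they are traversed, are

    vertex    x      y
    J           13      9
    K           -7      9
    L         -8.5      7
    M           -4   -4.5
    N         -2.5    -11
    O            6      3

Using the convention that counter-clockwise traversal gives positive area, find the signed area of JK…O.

190

J→K: (13)(9) − (-7)(9) = 180
K→L: (-7)(7) − (-8.5)(9) = 27.5
L→M: (-8.5)(-4.5) − (-4)(7) = 66.25
M→N: (-4)(-11) − (-2.5)(-4.5) = 32.75
N→O: (-2.5)(3) − (6)(-11) = 58.5
O→J: (6)(9) − (13)(3) = 15
Σ = 380
Signed area = Σ/2 = 190 (positive ⇒ counter-clockwise traversal).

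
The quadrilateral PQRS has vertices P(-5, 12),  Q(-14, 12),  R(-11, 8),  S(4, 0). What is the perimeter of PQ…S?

46

|PQ| = √((-9)² + (0)²) = √81 = 9
|QR| = √((3)² + (-4)²) = √25 = 5
|RS| = √((15)² + (-8)²) = √289 = 17
|SP| = √((-9)² + (12)²) = √225 = 15
Perimeter = 9 + 5 + 17 + 15 = 46.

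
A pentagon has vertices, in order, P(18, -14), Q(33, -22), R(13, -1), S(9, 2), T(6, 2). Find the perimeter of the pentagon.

74

|PQ| = √((15)² + (-8)²) = √289 = 17
|QR| = √((-20)² + (21)²) = √841 = 29
|RS| = √((-4)² + (3)²) = √25 = 5
|ST| = √((-3)² + (0)²) = √9 = 3
|TP| = √((12)² + (-16)²) = √400 = 20
Perimeter = 17 + 29 + 5 + 3 + 20 = 74.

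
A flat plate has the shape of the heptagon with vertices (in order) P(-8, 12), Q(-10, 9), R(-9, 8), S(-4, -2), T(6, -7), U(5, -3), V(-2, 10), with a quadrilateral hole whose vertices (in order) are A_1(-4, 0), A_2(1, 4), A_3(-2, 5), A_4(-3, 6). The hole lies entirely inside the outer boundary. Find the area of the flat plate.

Outer boundary:
Apply the surveyor's formula: 2A = Σ (x_i·y_{i+1} − x_{i+1}·y_i), indices taken mod 7.
P→Q: (-8)(9) − (-10)(12) = 48
Q→R: (-10)(8) − (-9)(9) = 1
R→S: (-9)(-2) − (-4)(8) = 50
S→T: (-4)(-7) − (6)(-2) = 40
T→U: (6)(-3) − (5)(-7) = 17
U→V: (5)(10) − (-2)(-3) = 44
V→P: (-2)(12) − (-8)(10) = 56
Σ = 256
Area = |Σ|/2 = 128.
Hole:
Apply Gauss's area formula: 2A = Σ (x_i·y_{i+1} − x_{i+1}·y_i), indices taken mod 4.
Cross-terms: -16, 13, 3, 24  ⇒  Σ = 24
Area = |Σ|/2 = 12.
Net area = 128 − 12 = 116.

116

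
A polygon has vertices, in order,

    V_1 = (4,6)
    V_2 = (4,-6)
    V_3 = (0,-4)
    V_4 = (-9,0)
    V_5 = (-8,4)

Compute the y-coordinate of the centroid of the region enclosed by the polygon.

0.8

Apply Gauss's area formula. First the cross-terms c_i = x_i·y_{i+1} − x_{i+1}·y_i:
  -48, -16, -36, -36, -64  ⇒  2A = -200, A = -100.
Then Σ (y_i + y_{i+1})·c_i = -480, so ȳ = -480 / (6·(-100)) = 0.8.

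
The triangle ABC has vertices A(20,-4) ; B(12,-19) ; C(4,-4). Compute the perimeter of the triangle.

50

|AB| = √((-8)² + (-15)²) = √289 = 17
|BC| = √((-8)² + (15)²) = √289 = 17
|CA| = √((16)² + (0)²) = √256 = 16
Perimeter = 17 + 17 + 16 = 50.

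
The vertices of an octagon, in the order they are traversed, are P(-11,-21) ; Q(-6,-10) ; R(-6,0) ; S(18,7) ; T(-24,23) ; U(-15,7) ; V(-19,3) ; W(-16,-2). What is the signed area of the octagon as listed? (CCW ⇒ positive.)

564.5

Apply the surveyor's formula: 2A = Σ (x_i·y_{i+1} − x_{i+1}·y_i), indices taken mod 8.
P→Q: (-11)(-10) − (-6)(-21) = -16
Q→R: (-6)(0) − (-6)(-10) = -60
R→S: (-6)(7) − (18)(0) = -42
S→T: (18)(23) − (-24)(7) = 582
T→U: (-24)(7) − (-15)(23) = 177
U→V: (-15)(3) − (-19)(7) = 88
V→W: (-19)(-2) − (-16)(3) = 86
W→P: (-16)(-21) − (-11)(-2) = 314
Σ = 1129
Signed area = Σ/2 = 564.5 (positive ⇒ counter-clockwise traversal).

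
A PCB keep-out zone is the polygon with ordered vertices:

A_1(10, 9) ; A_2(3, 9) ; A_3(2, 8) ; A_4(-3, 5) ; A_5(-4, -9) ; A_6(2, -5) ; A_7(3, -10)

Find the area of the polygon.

155

Apply Gauss's area formula: 2A = Σ (x_i·y_{i+1} − x_{i+1}·y_i), indices taken mod 7.
Σ = (63) + (6) + (34) + (47) + (38) + (-5) + (127) = 310
Area = |Σ|/2 = 155.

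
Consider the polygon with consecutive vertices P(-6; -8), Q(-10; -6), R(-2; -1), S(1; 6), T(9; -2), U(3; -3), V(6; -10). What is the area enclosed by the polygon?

127

Σ = (-44) + (-2) + (-11) + (-56) + (-21) + (-12) + (-108) = -254
Area = |Σ|/2 = 127.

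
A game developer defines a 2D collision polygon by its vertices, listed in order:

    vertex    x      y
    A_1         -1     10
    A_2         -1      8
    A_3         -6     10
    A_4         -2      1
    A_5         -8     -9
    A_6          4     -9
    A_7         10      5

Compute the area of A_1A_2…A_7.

Apply Gauss's area formula: 2A = Σ (x_i·y_{i+1} − x_{i+1}·y_i), indices taken mod 7.
Σ = (2) + (38) + (14) + (26) + (108) + (110) + (105) = 403
Area = |Σ|/2 = 201.5.

201.5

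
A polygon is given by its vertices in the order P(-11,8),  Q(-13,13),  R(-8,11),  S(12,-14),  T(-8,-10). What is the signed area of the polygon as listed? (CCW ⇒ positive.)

Σ = (-39) + (-39) + (-20) + (-232) + (-174) = -504
Signed area = Σ/2 = -252 (negative ⇒ clockwise traversal).

-252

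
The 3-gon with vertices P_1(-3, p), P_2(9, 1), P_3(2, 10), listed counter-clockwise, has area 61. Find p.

-1

The doubled signed area Σ (x_i y_{i+1} − x_{i+1} y_i) is linear in p.
With p=0 it equals 115; the coefficient of p is -7 (from the two edges through P_1).
So -7·p + 115 = 2·61 = 122 ⇒ p = -1.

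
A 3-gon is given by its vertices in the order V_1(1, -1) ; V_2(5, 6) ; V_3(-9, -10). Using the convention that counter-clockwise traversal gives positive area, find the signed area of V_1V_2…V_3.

17

Σ = (11) + (4) + (19) = 34
Signed area = Σ/2 = 17 (positive ⇒ counter-clockwise traversal).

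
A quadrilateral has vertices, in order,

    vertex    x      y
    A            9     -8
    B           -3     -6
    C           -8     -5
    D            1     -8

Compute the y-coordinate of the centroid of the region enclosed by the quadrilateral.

Apply the shoelace formula. First the cross-terms c_i = x_i·y_{i+1} − x_{i+1}·y_i:
  -78, -33, 69, 64  ⇒  2A = 22, A = 11.
Then Σ (y_i + y_{i+1})·c_i = -466, so ȳ = -466 / (6·11) = -233/33.

-233/33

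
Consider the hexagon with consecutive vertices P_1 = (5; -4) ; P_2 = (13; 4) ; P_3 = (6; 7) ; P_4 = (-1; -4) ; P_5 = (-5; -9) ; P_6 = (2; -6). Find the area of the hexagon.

Σ = (72) + (67) + (-17) + (-11) + (48) + (22) = 181
Area = |Σ|/2 = 90.5.

90.5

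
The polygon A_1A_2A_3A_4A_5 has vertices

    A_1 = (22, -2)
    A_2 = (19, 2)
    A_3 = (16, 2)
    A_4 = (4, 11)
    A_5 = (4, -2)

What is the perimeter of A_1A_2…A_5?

|A_1A_2| = √((-3)² + (4)²) = √25 = 5
|A_2A_3| = √((-3)² + (0)²) = √9 = 3
|A_3A_4| = √((-12)² + (9)²) = √225 = 15
|A_4A_5| = √((0)² + (-13)²) = √169 = 13
|A_5A_1| = √((18)² + (0)²) = √324 = 18
Perimeter = 5 + 3 + 15 + 13 + 18 = 54.

54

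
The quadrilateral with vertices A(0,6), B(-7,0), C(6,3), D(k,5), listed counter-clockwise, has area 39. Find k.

9

The doubled signed area Σ (x_i y_{i+1} − x_{i+1} y_i) is linear in k.
With k=0 it equals 51; the coefficient of k is 3 (from the two edges through D).
So 3·k + 51 = 2·39 = 78 ⇒ k = 9.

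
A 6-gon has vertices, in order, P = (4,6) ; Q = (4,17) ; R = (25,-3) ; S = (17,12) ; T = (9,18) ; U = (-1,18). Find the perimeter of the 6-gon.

90

|PQ| = √((0)² + (11)²) = √121 = 11
|QR| = √((21)² + (-20)²) = √841 = 29
|RS| = √((-8)² + (15)²) = √289 = 17
|ST| = √((-8)² + (6)²) = √100 = 10
|TU| = √((-10)² + (0)²) = √100 = 10
|UP| = √((5)² + (-12)²) = √169 = 13
Perimeter = 11 + 29 + 17 + 10 + 10 + 13 = 90.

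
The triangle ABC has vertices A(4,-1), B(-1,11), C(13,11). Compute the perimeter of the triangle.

42

|AB| = √((-5)² + (12)²) = √169 = 13
|BC| = √((14)² + (0)²) = √196 = 14
|CA| = √((-9)² + (-12)²) = √225 = 15
Perimeter = 13 + 14 + 15 = 42.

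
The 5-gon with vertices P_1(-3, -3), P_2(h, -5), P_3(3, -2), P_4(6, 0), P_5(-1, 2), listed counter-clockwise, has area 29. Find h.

Write out the shoelace sum; only the two edges meeting at P_2 involve h:
2·Area = [((-3)·(-5) − h·(-3)) + (h·(-2) − 3·(-5))] + 33
       = 1·h + 63 = 58
⇒ h = -5.

-5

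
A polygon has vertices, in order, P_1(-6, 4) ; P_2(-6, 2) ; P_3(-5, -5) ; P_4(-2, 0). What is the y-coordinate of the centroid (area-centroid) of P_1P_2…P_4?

Apply the shoelace formula. First the cross-terms c_i = x_i·y_{i+1} − x_{i+1}·y_i:
  12, 40, -10, -8  ⇒  2A = 34, A = 17.
Then Σ (y_i + y_{i+1})·c_i = -30, so ȳ = -30 / (6·17) = -5/17.

-5/17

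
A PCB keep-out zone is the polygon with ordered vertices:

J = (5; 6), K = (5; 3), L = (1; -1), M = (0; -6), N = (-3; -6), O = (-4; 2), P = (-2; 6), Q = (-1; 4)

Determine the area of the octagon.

Σ = (-15) + (-8) + (-6) + (-18) + (-30) + (-20) + (-2) + (-26) = -125
Area = |Σ|/2 = 62.5.

62.5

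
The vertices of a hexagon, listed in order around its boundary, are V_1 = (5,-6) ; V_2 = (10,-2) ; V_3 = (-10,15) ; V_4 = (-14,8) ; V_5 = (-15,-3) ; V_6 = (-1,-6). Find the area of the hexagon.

297.5

Apply Gauss's area formula: 2A = Σ (x_i·y_{i+1} − x_{i+1}·y_i), indices taken mod 6.
Σ = (50) + (130) + (130) + (162) + (87) + (36) = 595
Area = |Σ|/2 = 297.5.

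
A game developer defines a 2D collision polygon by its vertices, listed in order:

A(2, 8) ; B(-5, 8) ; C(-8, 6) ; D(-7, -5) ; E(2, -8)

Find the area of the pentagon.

135

Apply the surveyor's formula: 2A = Σ (x_i·y_{i+1} − x_{i+1}·y_i), indices taken mod 5.
Σ = (56) + (34) + (82) + (66) + (32) = 270
Area = |Σ|/2 = 135.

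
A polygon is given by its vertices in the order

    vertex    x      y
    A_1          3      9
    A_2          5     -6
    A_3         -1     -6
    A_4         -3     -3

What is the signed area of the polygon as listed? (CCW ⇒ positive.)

-66

Σ = (-63) + (-36) + (-15) + (-18) = -132
Signed area = Σ/2 = -66 (negative ⇒ clockwise traversal).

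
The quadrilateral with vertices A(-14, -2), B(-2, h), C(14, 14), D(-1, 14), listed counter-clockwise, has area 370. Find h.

-13

The doubled signed area Σ (x_i y_{i+1} − x_{i+1} y_i) is linear in h.
With h=0 it equals 376; the coefficient of h is -28 (from the two edges through B).
So -28·h + 376 = 2·370 = 740 ⇒ h = -13.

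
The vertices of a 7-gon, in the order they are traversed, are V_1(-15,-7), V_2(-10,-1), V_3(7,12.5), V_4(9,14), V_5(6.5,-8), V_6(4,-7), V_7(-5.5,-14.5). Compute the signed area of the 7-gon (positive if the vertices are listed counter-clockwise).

Apply the shoelace (surveyor's) formula: 2A = Σ (x_i·y_{i+1} − x_{i+1}·y_i), indices taken mod 7.
Cross-terms: -55, -118, -14.5, -163, -13.5, -96.5, -179  ⇒  Σ = -639.5
Signed area = Σ/2 = -319.75 (negative ⇒ clockwise traversal).

-319.75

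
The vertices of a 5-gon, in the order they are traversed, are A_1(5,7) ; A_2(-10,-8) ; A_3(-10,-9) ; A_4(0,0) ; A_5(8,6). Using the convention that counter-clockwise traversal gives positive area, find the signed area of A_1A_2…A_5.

Cross-terms: 30, 10, 0, 0, 26  ⇒  Σ = 66
Signed area = Σ/2 = 33 (positive ⇒ counter-clockwise traversal).

33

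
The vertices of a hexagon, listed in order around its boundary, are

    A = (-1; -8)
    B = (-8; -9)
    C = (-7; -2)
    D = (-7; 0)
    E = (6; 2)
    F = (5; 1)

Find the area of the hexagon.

86.5

Σ = (-55) + (-47) + (-14) + (-14) + (-4) + (-39) = -173
Area = |Σ|/2 = 86.5.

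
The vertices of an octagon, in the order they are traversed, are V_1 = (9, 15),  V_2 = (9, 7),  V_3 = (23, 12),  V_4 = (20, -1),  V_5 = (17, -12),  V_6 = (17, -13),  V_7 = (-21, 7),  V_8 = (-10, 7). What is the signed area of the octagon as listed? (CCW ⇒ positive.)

-536

Apply the surveyor's formula: 2A = Σ (x_i·y_{i+1} − x_{i+1}·y_i), indices taken mod 8.
V_1→V_2: (9)(7) − (9)(15) = -72
V_2→V_3: (9)(12) − (23)(7) = -53
V_3→V_4: (23)(-1) − (20)(12) = -263
V_4→V_5: (20)(-12) − (17)(-1) = -223
V_5→V_6: (17)(-13) − (17)(-12) = -17
V_6→V_7: (17)(7) − (-21)(-13) = -154
V_7→V_8: (-21)(7) − (-10)(7) = -77
V_8→V_1: (-10)(15) − (9)(7) = -213
Σ = -1072
Signed area = Σ/2 = -536 (negative ⇒ clockwise traversal).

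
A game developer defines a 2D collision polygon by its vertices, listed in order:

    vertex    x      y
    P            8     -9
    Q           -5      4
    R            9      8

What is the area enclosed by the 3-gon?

Apply Gauss's area formula: 2A = Σ (x_i·y_{i+1} − x_{i+1}·y_i), indices taken mod 3.
P→Q: (8)(4) − (-5)(-9) = -13
Q→R: (-5)(8) − (9)(4) = -76
R→P: (9)(-9) − (8)(8) = -145
Σ = -234
Area = |Σ|/2 = 117.

117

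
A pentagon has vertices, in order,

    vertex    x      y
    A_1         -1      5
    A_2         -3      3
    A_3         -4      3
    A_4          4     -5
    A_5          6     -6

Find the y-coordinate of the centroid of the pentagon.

8/159

Apply Gauss's area formula. First the cross-terms c_i = x_i·y_{i+1} − x_{i+1}·y_i:
  12, 3, 8, 6, 24  ⇒  2A = 53, A = 26.5.
Then Σ (y_i + y_{i+1})·c_i = 8, so ȳ = 8 / (6·26.5) = 8/159.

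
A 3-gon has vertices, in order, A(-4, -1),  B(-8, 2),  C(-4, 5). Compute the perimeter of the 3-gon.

16

|AB| = √((-4)² + (3)²) = √25 = 5
|BC| = √((4)² + (3)²) = √25 = 5
|CA| = √((0)² + (-6)²) = √36 = 6
Perimeter = 5 + 5 + 6 = 16.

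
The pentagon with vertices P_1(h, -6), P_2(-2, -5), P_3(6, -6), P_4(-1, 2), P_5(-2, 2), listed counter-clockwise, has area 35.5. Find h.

Write out the shoelace sum; only the two edges meeting at P_1 involve h:
2·Area = [((-2)·(-6) − h·2) + (h·(-5) − (-2)·(-6))] + 50
       = -7·h + 50 = 71
⇒ h = -3.

-3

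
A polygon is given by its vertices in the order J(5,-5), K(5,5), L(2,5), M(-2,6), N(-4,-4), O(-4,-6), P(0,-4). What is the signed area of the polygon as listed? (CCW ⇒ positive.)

81.5

Apply the shoelace formula: 2A = Σ (x_i·y_{i+1} − x_{i+1}·y_i), indices taken mod 7.
Cross-terms: 50, 15, 22, 32, 8, 16, 20  ⇒  Σ = 163
Signed area = Σ/2 = 81.5 (positive ⇒ counter-clockwise traversal).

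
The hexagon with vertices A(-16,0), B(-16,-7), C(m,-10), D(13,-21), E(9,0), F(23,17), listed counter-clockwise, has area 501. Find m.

The doubled signed area Σ (x_i y_{i+1} − x_{i+1} y_i) is linear in m.
With m=0 it equals 1016; the coefficient of m is -14 (from the two edges through C).
So -14·m + 1016 = 2·501 = 1002 ⇒ m = 1.

1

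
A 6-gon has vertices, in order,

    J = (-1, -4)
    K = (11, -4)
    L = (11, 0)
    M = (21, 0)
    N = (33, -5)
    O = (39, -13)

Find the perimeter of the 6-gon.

90

|JK| = √((12)² + (0)²) = √144 = 12
|KL| = √((0)² + (4)²) = √16 = 4
|LM| = √((10)² + (0)²) = √100 = 10
|MN| = √((12)² + (-5)²) = √169 = 13
|NO| = √((6)² + (-8)²) = √100 = 10
|OJ| = √((-40)² + (9)²) = √1681 = 41
Perimeter = 12 + 4 + 10 + 13 + 10 + 41 = 90.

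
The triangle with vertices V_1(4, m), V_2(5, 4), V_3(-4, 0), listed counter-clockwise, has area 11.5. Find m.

The doubled signed area Σ (x_i y_{i+1} − x_{i+1} y_i) is linear in m.
With m=0 it equals 32; the coefficient of m is -9 (from the two edges through V_1).
So -9·m + 32 = 2·11.5 = 23 ⇒ m = 1.

1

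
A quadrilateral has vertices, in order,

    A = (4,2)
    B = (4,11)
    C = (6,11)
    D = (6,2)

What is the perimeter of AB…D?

22

|AB| = √((0)² + (9)²) = √81 = 9
|BC| = √((2)² + (0)²) = √4 = 2
|CD| = √((0)² + (-9)²) = √81 = 9
|DA| = √((-2)² + (0)²) = √4 = 2
Perimeter = 9 + 2 + 9 + 2 = 22.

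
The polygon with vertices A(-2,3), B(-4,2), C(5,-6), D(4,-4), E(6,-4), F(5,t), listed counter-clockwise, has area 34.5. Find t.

0

Write out the shoelace sum; only the two edges meeting at F involve t:
2·Area = [(6·t − 5·(-4)) + (5·3 − (-2)·t)] + 34
       = 8·t + 69 = 69
⇒ t = 0.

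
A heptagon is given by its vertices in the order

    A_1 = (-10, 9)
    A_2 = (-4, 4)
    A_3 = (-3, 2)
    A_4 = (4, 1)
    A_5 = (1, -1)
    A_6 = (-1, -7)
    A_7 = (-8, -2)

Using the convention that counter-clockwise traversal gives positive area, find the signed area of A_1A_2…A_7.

-85

Apply the surveyor's formula: 2A = Σ (x_i·y_{i+1} − x_{i+1}·y_i), indices taken mod 7.
A_1→A_2: (-10)(4) − (-4)(9) = -4
A_2→A_3: (-4)(2) − (-3)(4) = 4
A_3→A_4: (-3)(1) − (4)(2) = -11
A_4→A_5: (4)(-1) − (1)(1) = -5
A_5→A_6: (1)(-7) − (-1)(-1) = -8
A_6→A_7: (-1)(-2) − (-8)(-7) = -54
A_7→A_1: (-8)(9) − (-10)(-2) = -92
Σ = -170
Signed area = Σ/2 = -85 (negative ⇒ clockwise traversal).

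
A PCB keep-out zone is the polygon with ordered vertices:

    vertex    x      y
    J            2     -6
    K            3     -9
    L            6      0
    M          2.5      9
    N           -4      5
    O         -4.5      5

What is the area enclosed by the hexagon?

88

J→K: (2)(-9) − (3)(-6) = 0
K→L: (3)(0) − (6)(-9) = 54
L→M: (6)(9) − (2.5)(0) = 54
M→N: (2.5)(5) − (-4)(9) = 48.5
N→O: (-4)(5) − (-4.5)(5) = 2.5
O→J: (-4.5)(-6) − (2)(5) = 17
Σ = 176
Area = |Σ|/2 = 88.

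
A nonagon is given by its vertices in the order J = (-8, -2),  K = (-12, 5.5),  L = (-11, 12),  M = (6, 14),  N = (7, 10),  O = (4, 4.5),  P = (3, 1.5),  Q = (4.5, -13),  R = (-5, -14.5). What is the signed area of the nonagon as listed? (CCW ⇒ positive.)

-356.75

Apply Gauss's area formula: 2A = Σ (x_i·y_{i+1} − x_{i+1}·y_i), indices taken mod 9.
Cross-terms: -68, -83.5, -226, -38, -8.5, -7.5, -45.75, -130.25, -106  ⇒  Σ = -713.5
Signed area = Σ/2 = -356.75 (negative ⇒ clockwise traversal).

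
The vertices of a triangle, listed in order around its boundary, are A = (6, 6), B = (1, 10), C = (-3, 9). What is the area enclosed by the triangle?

Apply Gauss's area formula: 2A = Σ (x_i·y_{i+1} − x_{i+1}·y_i), indices taken mod 3.
Cross-terms: 54, 39, -72  ⇒  Σ = 21
Area = |Σ|/2 = 10.5.

10.5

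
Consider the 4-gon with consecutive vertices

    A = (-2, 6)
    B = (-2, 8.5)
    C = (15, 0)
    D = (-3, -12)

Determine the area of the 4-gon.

177.25

Σ = (-5) + (-127.5) + (-180) + (-42) = -354.5
Area = |Σ|/2 = 177.25.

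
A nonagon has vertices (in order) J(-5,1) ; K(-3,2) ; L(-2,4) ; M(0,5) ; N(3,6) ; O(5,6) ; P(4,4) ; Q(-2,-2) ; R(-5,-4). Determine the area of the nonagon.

Σ = (-7) + (-8) + (-10) + (-15) + (-12) + (-4) + (0) + (-2) + (-25) = -83
Area = |Σ|/2 = 41.5.

41.5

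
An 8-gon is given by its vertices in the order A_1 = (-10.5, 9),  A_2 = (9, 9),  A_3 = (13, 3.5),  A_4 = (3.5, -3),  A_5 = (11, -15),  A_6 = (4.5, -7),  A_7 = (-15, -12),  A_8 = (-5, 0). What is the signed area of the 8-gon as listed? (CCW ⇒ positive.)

Apply the shoelace formula: 2A = Σ (x_i·y_{i+1} − x_{i+1}·y_i), indices taken mod 8.
Σ = (-175.5) + (-85.5) + (-51.25) + (-19.5) + (-9.5) + (-159) + (-60) + (-45) = -605.25
Signed area = Σ/2 = -302.625 (negative ⇒ clockwise traversal).

-302.625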